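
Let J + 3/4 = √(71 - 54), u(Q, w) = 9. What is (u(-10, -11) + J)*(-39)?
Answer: -1287/4 - 39*√17 ≈ -482.55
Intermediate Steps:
J = -¾ + √17 (J = -¾ + √(71 - 54) = -¾ + √17 ≈ 3.3731)
(u(-10, -11) + J)*(-39) = (9 + (-¾ + √17))*(-39) = (33/4 + √17)*(-39) = -1287/4 - 39*√17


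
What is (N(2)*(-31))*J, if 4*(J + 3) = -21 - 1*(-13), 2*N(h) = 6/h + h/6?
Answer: 775/3 ≈ 258.33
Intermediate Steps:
N(h) = 3/h + h/12 (N(h) = (6/h + h/6)/2 = 3/h + h/12)
J = -5 (J = -3 + (-21 - 1*(-13))/4 = -3 + (-21 + 13)/4 = -3 + (1/4)*(-8) = -3 - 2 = -5)
(N(2)*(-31))*J = ((3/2 + (1/12)*2)*(-31))*(-5) = ((3*(1/2) + 1/6)*(-31))*(-5) = ((3/2 + 1/6)*(-31))*(-5) = ((5/3)*(-31))*(-5) = -155/3*(-5) = 775/3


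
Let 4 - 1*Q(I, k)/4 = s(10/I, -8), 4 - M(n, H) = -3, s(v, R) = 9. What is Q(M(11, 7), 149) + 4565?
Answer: 4545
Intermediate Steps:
M(n, H) = 7 (M(n, H) = 4 - 1*(-3) = 4 + 3 = 7)
Q(I, k) = -20 (Q(I, k) = 16 - 4*9 = 16 - 36 = -20)
Q(M(11, 7), 149) + 4565 = -20 + 4565 = 4545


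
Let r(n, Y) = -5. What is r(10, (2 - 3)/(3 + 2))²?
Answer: 25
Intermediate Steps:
r(10, (2 - 3)/(3 + 2))² = (-5)² = 25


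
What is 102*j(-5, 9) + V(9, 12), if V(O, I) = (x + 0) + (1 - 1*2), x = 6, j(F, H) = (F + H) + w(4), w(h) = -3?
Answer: 107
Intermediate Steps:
j(F, H) = -3 + F + H (j(F, H) = (F + H) - 3 = -3 + F + H)
V(O, I) = 5 (V(O, I) = (6 + 0) + (1 - 1*2) = 6 + (1 - 2) = 6 - 1 = 5)
102*j(-5, 9) + V(9, 12) = 102*(-3 - 5 + 9) + 5 = 102*1 + 5 = 102 + 5 = 107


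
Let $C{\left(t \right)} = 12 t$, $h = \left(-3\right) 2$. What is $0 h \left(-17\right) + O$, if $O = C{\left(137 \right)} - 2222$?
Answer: $-578$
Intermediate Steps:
$h = -6$
$O = -578$ ($O = 12 \cdot 137 - 2222 = 1644 - 2222 = -578$)
$0 h \left(-17\right) + O = 0 \left(-6\right) \left(-17\right) - 578 = 0 \left(-17\right) - 578 = 0 - 578 = -578$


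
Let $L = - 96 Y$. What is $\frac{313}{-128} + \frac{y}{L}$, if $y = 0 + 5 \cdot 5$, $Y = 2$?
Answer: $- \frac{989}{384} \approx -2.5755$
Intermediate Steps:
$y = 25$ ($y = 0 + 25 = 25$)
$L = -192$ ($L = \left(-96\right) 2 = -192$)
$\frac{313}{-128} + \frac{y}{L} = \frac{313}{-128} + \frac{25}{-192} = 313 \left(- \frac{1}{128}\right) + 25 \left(- \frac{1}{192}\right) = - \frac{313}{128} - \frac{25}{192} = - \frac{989}{384}$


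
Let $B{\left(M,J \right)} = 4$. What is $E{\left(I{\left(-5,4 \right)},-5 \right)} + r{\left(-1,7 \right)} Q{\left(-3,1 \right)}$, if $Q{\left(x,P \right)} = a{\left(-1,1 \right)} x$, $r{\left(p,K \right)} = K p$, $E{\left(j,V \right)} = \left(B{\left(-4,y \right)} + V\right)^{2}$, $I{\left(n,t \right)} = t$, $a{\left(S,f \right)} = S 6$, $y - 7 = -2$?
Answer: $-125$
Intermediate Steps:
$y = 5$ ($y = 7 - 2 = 5$)
$a{\left(S,f \right)} = 6 S$
$E{\left(j,V \right)} = \left(4 + V\right)^{2}$
$Q{\left(x,P \right)} = - 6 x$ ($Q{\left(x,P \right)} = 6 \left(-1\right) x = - 6 x$)
$E{\left(I{\left(-5,4 \right)},-5 \right)} + r{\left(-1,7 \right)} Q{\left(-3,1 \right)} = \left(4 - 5\right)^{2} + 7 \left(-1\right) \left(\left(-6\right) \left(-3\right)\right) = \left(-1\right)^{2} - 126 = 1 - 126 = -125$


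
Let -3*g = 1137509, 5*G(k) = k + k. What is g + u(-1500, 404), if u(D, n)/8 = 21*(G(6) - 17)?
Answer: -5724337/15 ≈ -3.8162e+5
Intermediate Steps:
G(k) = 2*k/5 (G(k) = (k + k)/5 = (2*k)/5 = 2*k/5)
g = -1137509/3 (g = -1/3*1137509 = -1137509/3 ≈ -3.7917e+5)
u(D, n) = -12264/5 (u(D, n) = 8*(21*((2/5)*6 - 17)) = 8*(21*(12/5 - 17)) = 8*(21*(-73/5)) = 8*(-1533/5) = -12264/5)
g + u(-1500, 404) = -1137509/3 - 12264/5 = -5724337/15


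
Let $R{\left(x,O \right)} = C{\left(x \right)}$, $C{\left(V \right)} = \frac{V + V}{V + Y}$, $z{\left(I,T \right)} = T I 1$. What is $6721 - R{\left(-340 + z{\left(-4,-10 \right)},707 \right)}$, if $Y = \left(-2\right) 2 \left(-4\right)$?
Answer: $\frac{477041}{71} \approx 6718.9$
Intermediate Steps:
$Y = 16$ ($Y = \left(-4\right) \left(-4\right) = 16$)
$z{\left(I,T \right)} = I T$ ($z{\left(I,T \right)} = I T 1 = I T$)
$C{\left(V \right)} = \frac{2 V}{16 + V}$ ($C{\left(V \right)} = \frac{V + V}{V + 16} = \frac{2 V}{16 + V}$)
$R{\left(x,O \right)} = \frac{2 x}{16 + x}$
$6721 - R{\left(-340 + z{\left(-4,-10 \right)},707 \right)} = 6721 - \frac{2 \left(-340 - -40\right)}{16 - 300} = 6721 - \frac{2 \left(-340 + 40\right)}{16 + \left(-340 + 40\right)} = 6721 - 2 \left(-300\right) \frac{1}{16 - 300} = 6721 - 2 \left(-300\right) \frac{1}{-284} = 6721 - 2 \left(-300\right) \left(- \frac{1}{284}\right) = 6721 - \frac{150}{71} = \frac{477041}{71}$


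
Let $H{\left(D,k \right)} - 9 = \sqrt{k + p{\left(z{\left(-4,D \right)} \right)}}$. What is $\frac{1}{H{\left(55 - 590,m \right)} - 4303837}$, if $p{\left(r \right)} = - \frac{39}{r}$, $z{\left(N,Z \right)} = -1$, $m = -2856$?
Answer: $- \frac{4303828}{18522935456401} - \frac{3 i \sqrt{313}}{18522935456401} \approx -2.3235 \cdot 10^{-7} - 2.8654 \cdot 10^{-12} i$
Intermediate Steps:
$H{\left(D,k \right)} = 9 + \sqrt{39 + k}$ ($H{\left(D,k \right)} = 9 + \sqrt{k - \frac{39}{-1}} = 9 + \sqrt{k - -39} = 9 + \sqrt{k + 39} = 9 + \sqrt{39 + k}$)
$\frac{1}{H{\left(55 - 590,m \right)} - 4303837} = \frac{1}{\left(9 + \sqrt{39 - 2856}\right) - 4303837} = \frac{1}{\left(9 + \sqrt{-2817}\right) - 4303837} = \frac{1}{\left(9 + 3 i \sqrt{313}\right) - 4303837} = \frac{1}{-4303828 + 3 i \sqrt{313}}$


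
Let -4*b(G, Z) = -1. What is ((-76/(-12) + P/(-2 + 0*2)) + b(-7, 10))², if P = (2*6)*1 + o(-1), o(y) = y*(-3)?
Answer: 121/144 ≈ 0.84028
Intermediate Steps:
o(y) = -3*y
b(G, Z) = ¼ (b(G, Z) = -¼*(-1) = ¼)
P = 15 (P = (2*6)*1 - 3*(-1) = 12*1 + 3 = 12 + 3 = 15)
((-76/(-12) + P/(-2 + 0*2)) + b(-7, 10))² = ((-76/(-12) + 15/(-2 + 0*2)) + ¼)² = ((-76*(-1/12) + 15/(-2 + 0)) + ¼)² = ((19/3 + 15/(-2)) + ¼)² = ((19/3 + 15*(-½)) + ¼)² = ((19/3 - 15/2) + ¼)² = (-7/6 + ¼)² = (-11/12)² = 121/144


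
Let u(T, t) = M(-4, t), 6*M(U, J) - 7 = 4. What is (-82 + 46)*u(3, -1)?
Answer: -66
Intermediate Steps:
M(U, J) = 11/6 (M(U, J) = 7/6 + (⅙)*4 = 7/6 + ⅔ = 11/6)
u(T, t) = 11/6
(-82 + 46)*u(3, -1) = (-82 + 46)*(11/6) = -36*11/6 = -66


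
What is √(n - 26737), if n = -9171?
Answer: 2*I*√8977 ≈ 189.49*I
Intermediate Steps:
√(n - 26737) = √(-9171 - 26737) = √(-35908) = 2*I*√8977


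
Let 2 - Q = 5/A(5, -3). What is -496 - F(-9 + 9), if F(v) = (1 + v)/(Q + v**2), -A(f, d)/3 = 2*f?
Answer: -6454/13 ≈ -496.46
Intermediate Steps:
A(f, d) = -6*f
Q = 13/6 (Q = 2 - 5/((-6*5)) = 2 - 5/(-30) = 2 - 5*(-1)/30 = 2 - 1*(-1/6) = 2 + 1/6 = 13/6 ≈ 2.1667)
F(v) = (1 + v)/(13/6 + v**2)
-496 - F(-9 + 9) = -496 - 6*(1 + (-9 + 9))/(13 + 6*(-9 + 9)**2) = -496 - 6*(1 + 0)/(13 + 6*0**2) = -496 - 6/(13 + 6*0) = -496 - 6/(13 + 0) = -496 - 6/13 = -6454/13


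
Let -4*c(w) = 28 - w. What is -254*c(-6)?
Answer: 2159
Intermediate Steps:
c(w) = -7 + w/4 (c(w) = -(28 - w)/4 = -7 + w/4)
-254*c(-6) = -254*(-7 + (¼)*(-6)) = -254*(-7 - 3/2) = -254*(-17/2) = 2159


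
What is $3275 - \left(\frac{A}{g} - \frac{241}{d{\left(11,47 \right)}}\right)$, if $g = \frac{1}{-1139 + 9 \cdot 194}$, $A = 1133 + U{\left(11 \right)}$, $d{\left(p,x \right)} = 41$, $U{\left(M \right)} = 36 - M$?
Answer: $- \frac{28684630}{41} \approx -6.9963 \cdot 10^{5}$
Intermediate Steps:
$A = 1158$ ($A = 1133 + \left(36 - 11\right) = 1133 + 25 = 1158$)
$g = \frac{1}{607}$ ($g = \frac{1}{-1139 + 1746} = \frac{1}{607} \approx 0.0016474$)
$3275 - \left(\frac{A}{g} - \frac{241}{d{\left(11,47 \right)}}\right) = 3275 - \left(1158 \frac{1}{\frac{1}{607}} - \frac{241}{41}\right) = 3275 - \left(1158 \cdot 607 - \frac{241}{41}\right) = 3275 - \left(702906 - \frac{241}{41}\right) = 3275 - \frac{28818905}{41} = - \frac{28684630}{41}$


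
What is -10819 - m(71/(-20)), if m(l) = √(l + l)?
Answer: -10819 - I*√710/10 ≈ -10819.0 - 2.6646*I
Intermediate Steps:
m(l) = √2*√l (m(l) = √(2*l) = √2*√l)
-10819 - m(71/(-20)) = -10819 - √2*√(71/(-20)) = -10819 - √2*√(71*(-1/20)) = -10819 - √2*√(-71/20) = -10819 - √2*I*√355/10 = -10819 - I*√710/10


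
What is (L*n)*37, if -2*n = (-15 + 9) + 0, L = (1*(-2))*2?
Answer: -444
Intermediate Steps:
L = -4 (L = -2*2 = -4)
n = 3 (n = -((-15 + 9) + 0)/2 = -(-6 + 0)/2 = -½*(-6) = 3)
(L*n)*37 = -4*3*37 = -12*37 = -444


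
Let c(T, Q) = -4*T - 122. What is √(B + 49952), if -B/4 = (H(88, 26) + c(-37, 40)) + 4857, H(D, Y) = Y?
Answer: 2*√7579 ≈ 174.11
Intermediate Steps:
c(T, Q) = -122 - 4*T
B = -19636 (B = -4*((26 + (-122 - 4*(-37))) + 4857) = -4*((26 + (-122 + 148)) + 4857) = -4*((26 + 26) + 4857) = -4*(52 + 4857) = -4*4909 = -19636)
√(B + 49952) = √(-19636 + 49952) = √30316 = 2*√7579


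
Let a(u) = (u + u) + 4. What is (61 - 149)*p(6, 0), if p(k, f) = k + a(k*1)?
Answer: -1936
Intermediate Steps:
a(u) = 4 + 2*u (a(u) = 2*u + 4 = 4 + 2*u)
p(k, f) = 4 + 3*k (p(k, f) = k + (4 + 2*(k*1)) = k + (4 + 2*k) = 4 + 3*k)
(61 - 149)*p(6, 0) = (61 - 149)*(4 + 3*6) = -88*(4 + 18) = -88*22 = -1936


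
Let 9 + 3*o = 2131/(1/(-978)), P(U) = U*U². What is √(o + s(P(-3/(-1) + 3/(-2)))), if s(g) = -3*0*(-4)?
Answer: I*√694709 ≈ 833.49*I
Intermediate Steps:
P(U) = U³
s(g) = 0 (s(g) = 0*(-4) = 0)
o = -694709 (o = -3 + (2131/(1/(-978)))/3 = -3 + (2131/(-1/978))/3 = -3 + (2131*(-978))/3 = -3 + (⅓)*(-2084118) = -3 - 694706 = -694709)
√(o + s(P(-3/(-1) + 3/(-2)))) = √(-694709 + 0) = √(-694709) = I*√694709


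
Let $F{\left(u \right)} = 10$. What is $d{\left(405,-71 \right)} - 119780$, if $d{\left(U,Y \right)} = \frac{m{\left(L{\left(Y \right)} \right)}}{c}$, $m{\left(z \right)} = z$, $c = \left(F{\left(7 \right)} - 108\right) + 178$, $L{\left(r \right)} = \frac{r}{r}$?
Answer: $- \frac{9582399}{80} \approx -1.1978 \cdot 10^{5}$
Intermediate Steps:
$L{\left(r \right)} = 1$
$c = 80$ ($c = \left(10 - 108\right) + 178 = -98 + 178 = 80$)
$d{\left(U,Y \right)} = \frac{1}{80}$ ($d{\left(U,Y \right)} = 1 \cdot \frac{1}{80} = \frac{1}{80}$)
$d{\left(405,-71 \right)} - 119780 = \frac{1}{80} - 119780 = - \frac{9582399}{80}$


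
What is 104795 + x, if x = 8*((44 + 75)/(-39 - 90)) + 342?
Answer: 13561721/129 ≈ 1.0513e+5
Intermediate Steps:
x = 43166/129 (x = 8*(119/(-129)) + 342 = 8*(119*(-1/129)) + 342 = 8*(-119/129) + 342 = -952/129 + 342 = 43166/129 ≈ 334.62)
104795 + x = 104795 + 43166/129 = 13561721/129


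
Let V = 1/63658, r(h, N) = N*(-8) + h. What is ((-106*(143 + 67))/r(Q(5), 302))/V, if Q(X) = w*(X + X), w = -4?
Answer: 177128385/307 ≈ 5.7697e+5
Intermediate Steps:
Q(X) = -8*X (Q(X) = -4*(X + X) = -8*X)
r(h, N) = h - 8*N (r(h, N) = -8*N + h = h - 8*N)
V = 1/63658 ≈ 1.5709e-5
((-106*(143 + 67))/r(Q(5), 302))/V = ((-106*(143 + 67))/(-8*5 - 8*302))/(1/63658) = ((-106*210)/(-40 - 2416))*63658 = -22260/(-2456)*63658 = -22260*(-1/2456)*63658 = (5565/614)*63658 = 177128385/307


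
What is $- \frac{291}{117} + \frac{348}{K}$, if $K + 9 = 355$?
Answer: $- \frac{9995}{6747} \approx -1.4814$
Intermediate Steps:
$K = 346$ ($K = -9 + 355 = 346$)
$- \frac{291}{117} + \frac{348}{K} = - \frac{291}{117} + \frac{348}{346} = \left(-291\right) \frac{1}{117} + 348 \cdot \frac{1}{346} = - \frac{97}{39} + \frac{174}{173} = - \frac{9995}{6747}$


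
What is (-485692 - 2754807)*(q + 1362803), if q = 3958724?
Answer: -17244402921973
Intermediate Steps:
(-485692 - 2754807)*(q + 1362803) = (-485692 - 2754807)*(3958724 + 1362803) = -3240499*5321527 = -17244402921973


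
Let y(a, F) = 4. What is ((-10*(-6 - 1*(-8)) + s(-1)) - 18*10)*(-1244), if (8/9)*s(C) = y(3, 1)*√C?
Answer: 248800 - 5598*I ≈ 2.488e+5 - 5598.0*I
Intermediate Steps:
s(C) = 9*√C/2 (s(C) = 9*(4*√C)/8 = 9*√C/2)
((-10*(-6 - 1*(-8)) + s(-1)) - 18*10)*(-1244) = ((-10*(-6 - 1*(-8)) + 9*√(-1)/2) - 18*10)*(-1244) = ((-10*(-6 + 8) + 9*I/2) - 180)*(-1244) = ((-10*2 + 9*I/2) - 180)*(-1244) = ((-20 + 9*I/2) - 180)*(-1244) = (-200 + 9*I/2)*(-1244) = 248800 - 5598*I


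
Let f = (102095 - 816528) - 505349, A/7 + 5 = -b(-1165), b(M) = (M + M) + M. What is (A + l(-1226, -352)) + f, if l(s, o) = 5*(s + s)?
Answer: -1207612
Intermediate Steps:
b(M) = 3*M (b(M) = 2*M + M = 3*M)
A = 24430 (A = -35 + 7*(-3*(-1165)) = -35 + 7*(-1*(-3495)) = -35 + 7*3495 = -35 + 24465 = 24430)
f = -1219782 (f = -714433 - 505349 = -1219782)
l(s, o) = 10*s (l(s, o) = 5*(2*s) = 10*s)
(A + l(-1226, -352)) + f = (24430 + 10*(-1226)) - 1219782 = (24430 - 12260) - 1219782 = 12170 - 1219782 = -1207612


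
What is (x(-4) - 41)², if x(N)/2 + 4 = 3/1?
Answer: 1849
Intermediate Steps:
x(N) = -2 (x(N) = -8 + 2*(3/1) = -8 + 2*(3*1) = -8 + 2*3 = -8 + 6 = -2)
(x(-4) - 41)² = (-2 - 41)² = (-43)² = 1849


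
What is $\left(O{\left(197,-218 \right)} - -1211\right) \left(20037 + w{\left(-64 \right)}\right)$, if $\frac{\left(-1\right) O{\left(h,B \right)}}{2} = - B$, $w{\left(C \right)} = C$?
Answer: $15479075$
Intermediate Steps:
$O{\left(h,B \right)} = 2 B$ ($O{\left(h,B \right)} = - 2 \left(- B\right) = 2 B$)
$\left(O{\left(197,-218 \right)} - -1211\right) \left(20037 + w{\left(-64 \right)}\right) = \left(2 \left(-218\right) - -1211\right) \left(20037 - 64\right) = \left(-436 + \left(-21 + 1232\right)\right) 19973 = \left(-436 + 1211\right) 19973 = 775 \cdot 19973 = 15479075$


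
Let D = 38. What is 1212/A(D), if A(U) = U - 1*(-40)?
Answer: 202/13 ≈ 15.538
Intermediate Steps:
A(U) = 40 + U (A(U) = U + 40 = 40 + U)
1212/A(D) = 1212/(40 + 38) = 1212/78 = 1212*(1/78) = 202/13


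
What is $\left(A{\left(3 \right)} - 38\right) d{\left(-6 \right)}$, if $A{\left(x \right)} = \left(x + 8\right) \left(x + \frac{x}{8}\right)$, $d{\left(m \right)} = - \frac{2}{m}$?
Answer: $- \frac{7}{24} \approx -0.29167$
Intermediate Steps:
$A{\left(x \right)} = \frac{9 x \left(8 + x\right)}{8}$ ($A{\left(x \right)} = \left(8 + x\right) \left(x + x \frac{1}{8}\right) = \left(8 + x\right) \left(x + \frac{x}{8}\right) = \left(8 + x\right) \frac{9 x}{8} = \frac{9 x \left(8 + x\right)}{8}$)
$\left(A{\left(3 \right)} - 38\right) d{\left(-6 \right)} = \left(\frac{9}{8} \cdot 3 \left(8 + 3\right) - 38\right) \left(- \frac{2}{-6}\right) = \left(\frac{9}{8} \cdot 3 \cdot 11 - 38\right) \left(\left(-2\right) \left(- \frac{1}{6}\right)\right) = \left(\frac{297}{8} - 38\right) \frac{1}{3} = \left(- \frac{7}{8}\right) \frac{1}{3} = - \frac{7}{24}$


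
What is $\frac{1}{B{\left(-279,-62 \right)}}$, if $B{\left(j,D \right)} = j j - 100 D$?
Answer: $\frac{1}{84041} \approx 1.1899 \cdot 10^{-5}$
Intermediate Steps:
$B{\left(j,D \right)} = j^{2} - 100 D$
$\frac{1}{B{\left(-279,-62 \right)}} = \frac{1}{\left(-279\right)^{2} - -6200} = \frac{1}{77841 + 6200} = \frac{1}{84041}$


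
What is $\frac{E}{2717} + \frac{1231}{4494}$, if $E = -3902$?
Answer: $- \frac{14190961}{12210198} \approx -1.1622$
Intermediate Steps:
$\frac{E}{2717} + \frac{1231}{4494} = - \frac{3902}{2717} + \frac{1231}{4494} = - \frac{14190961}{12210198}$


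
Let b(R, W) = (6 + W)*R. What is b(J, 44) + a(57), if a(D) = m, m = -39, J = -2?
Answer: -139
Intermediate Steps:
b(R, W) = R*(6 + W)
a(D) = -39
b(J, 44) + a(57) = -2*(6 + 44) - 39 = -2*50 - 39 = -100 - 39 = -139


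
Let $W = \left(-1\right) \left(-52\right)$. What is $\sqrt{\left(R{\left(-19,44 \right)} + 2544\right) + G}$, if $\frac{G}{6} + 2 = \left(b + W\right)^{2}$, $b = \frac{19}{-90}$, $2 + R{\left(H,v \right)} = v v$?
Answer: $\frac{\sqrt{166524126}}{90} \approx 143.38$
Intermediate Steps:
$R{\left(H,v \right)} = -2 + v^{2}$ ($R{\left(H,v \right)} = -2 + v v = -2 + v^{2}$)
$b = - \frac{19}{90}$ ($b = 19 \left(- \frac{1}{90}\right) = - \frac{19}{90} \approx -0.21111$)
$W = 52$
$G = \frac{21708721}{1350}$ ($G = -12 + 6 \left(- \frac{19}{90} + 52\right)^{2} = -12 + 6 \left(\frac{4661}{90}\right)^{2} = -12 + 6 \cdot \frac{21724921}{8100} = -12 + \frac{21724921}{1350} = \frac{21708721}{1350} \approx 16081.0$)
$\sqrt{\left(R{\left(-19,44 \right)} + 2544\right) + G} = \sqrt{\left(\left(-2 + 44^{2}\right) + 2544\right) + \frac{21708721}{1350}} = \sqrt{\left(\left(-2 + 1936\right) + 2544\right) + \frac{21708721}{1350}} = \sqrt{\left(1934 + 2544\right) + \frac{21708721}{1350}} = \sqrt{4478 + \frac{21708721}{1350}} = \sqrt{\frac{27754021}{1350}} = \frac{\sqrt{166524126}}{90}$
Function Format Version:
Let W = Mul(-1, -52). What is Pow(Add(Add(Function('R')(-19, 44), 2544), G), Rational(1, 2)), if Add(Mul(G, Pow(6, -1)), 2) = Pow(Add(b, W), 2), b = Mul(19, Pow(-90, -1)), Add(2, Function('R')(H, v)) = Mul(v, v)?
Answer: Mul(Rational(1, 90), Pow(166524126, Rational(1, 2))) ≈ 143.38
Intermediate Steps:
Function('R')(H, v) = Add(-2, Pow(v, 2)) (Function('R')(H, v) = Add(-2, Mul(v, v)) = Add(-2, Pow(v, 2)))
b = Rational(-19, 90) (b = Mul(19, Rational(-1, 90)) = Rational(-19, 90) ≈ -0.21111)
W = 52
G = Rational(21708721, 1350) (G = Add(-12, Mul(6, Pow(Add(Rational(-19, 90), 52), 2))) = Add(-12, Mul(6, Pow(Rational(4661, 90), 2))) = Add(-12, Mul(6, Rational(21724921, 8100))) = Add(-12, Rational(21724921, 1350)) = Rational(21708721, 1350) ≈ 16081.)
Pow(Add(Add(Function('R')(-19, 44), 2544), G), Rational(1, 2)) = Pow(Add(Add(Add(-2, Pow(44, 2)), 2544), Rational(21708721, 1350)), Rational(1, 2)) = Pow(Add(Add(Add(-2, 1936), 2544), Rational(21708721, 1350)), Rational(1, 2)) = Pow(Add(Add(1934, 2544), Rational(21708721, 1350)), Rational(1, 2)) = Pow(Add(4478, Rational(21708721, 1350)), Rational(1, 2)) = Pow(Rational(27754021, 1350), Rational(1, 2)) = Mul(Rational(1, 90), Pow(166524126, Rational(1, 2)))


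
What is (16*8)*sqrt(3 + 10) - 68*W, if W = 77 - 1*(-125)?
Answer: -13736 + 128*sqrt(13) ≈ -13274.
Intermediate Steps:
W = 202 (W = 77 + 125 = 202)
(16*8)*sqrt(3 + 10) - 68*W = (16*8)*sqrt(3 + 10) - 68*202 = 128*sqrt(13) - 1*13736 = 128*sqrt(13) - 13736 = -13736 + 128*sqrt(13)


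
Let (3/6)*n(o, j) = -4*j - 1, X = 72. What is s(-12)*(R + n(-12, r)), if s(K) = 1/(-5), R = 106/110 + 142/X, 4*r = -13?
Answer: -53333/9900 ≈ -5.3872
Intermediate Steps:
r = -13/4 (r = (1/4)*(-13) = -13/4 ≈ -3.2500)
n(o, j) = -2 - 8*j (n(o, j) = 2*(-4*j - 1) = 2*(-1 - 4*j) = -2 - 8*j)
R = 5813/1980 (R = 106/110 + 142/72 = 106*(1/110) + 142*(1/72) = 53/55 + 71/36 = 5813/1980 ≈ 2.9359)
s(K) = -1/5
s(-12)*(R + n(-12, r)) = -(5813/1980 + (-2 - 8*(-13/4)))/5 = -(5813/1980 + (-2 + 26))/5 = -(5813/1980 + 24)/5 = -1/5*53333/1980 = -53333/9900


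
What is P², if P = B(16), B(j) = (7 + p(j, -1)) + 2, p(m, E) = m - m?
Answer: 81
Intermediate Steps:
p(m, E) = 0
B(j) = 9 (B(j) = (7 + 0) + 2 = 7 + 2 = 9)
P = 9
P² = 9² = 81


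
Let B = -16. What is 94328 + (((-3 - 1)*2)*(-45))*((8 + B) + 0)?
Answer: 91448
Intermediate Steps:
94328 + (((-3 - 1)*2)*(-45))*((8 + B) + 0) = 94328 + (((-3 - 1)*2)*(-45))*((8 - 16) + 0) = 94328 + (-4*2*(-45))*(-8 + 0) = 94328 - 8*(-45)*(-8) = 94328 + 360*(-8) = 94328 - 2880 = 91448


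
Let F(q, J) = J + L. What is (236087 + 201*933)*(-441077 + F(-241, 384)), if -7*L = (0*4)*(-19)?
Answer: -186686368660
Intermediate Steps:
L = 0 (L = -0*4*(-19)/7 = -0*(-19) = -1/7*0 = 0)
F(q, J) = J (F(q, J) = J + 0 = J)
(236087 + 201*933)*(-441077 + F(-241, 384)) = (236087 + 201*933)*(-441077 + 384) = (236087 + 187533)*(-440693) = 423620*(-440693) = -186686368660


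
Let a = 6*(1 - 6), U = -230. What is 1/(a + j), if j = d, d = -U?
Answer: 1/200 ≈ 0.0050000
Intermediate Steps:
d = 230 (d = -1*(-230) = 230)
j = 230
a = -30 (a = 6*(-5) = -30)
1/(a + j) = 1/(-30 + 230) = 1/200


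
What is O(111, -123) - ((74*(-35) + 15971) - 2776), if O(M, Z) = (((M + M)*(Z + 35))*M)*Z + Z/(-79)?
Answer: 21070437960/79 ≈ 2.6671e+8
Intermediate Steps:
O(M, Z) = -Z/79 + 2*Z*M**2*(35 + Z) (O(M, Z) = (((2*M)*(35 + Z))*M)*Z + Z*(-1/79) = ((2*M*(35 + Z))*M)*Z - Z/79 = (2*M**2*(35 + Z))*Z - Z/79 = 2*Z*M**2*(35 + Z) - Z/79 = -Z/79 + 2*Z*M**2*(35 + Z))
O(111, -123) - ((74*(-35) + 15971) - 2776) = (1/79)*(-123)*(-1 + 5530*111**2 + 158*(-123)*111**2) - ((74*(-35) + 15971) - 2776) = (1/79)*(-123)*(-1 + 5530*12321 + 158*(-123)*12321) - ((-2590 + 15971) - 2776) = (1/79)*(-123)*(-1 + 68135130 - 239446314) - (13381 - 2776) = (1/79)*(-123)*(-171311185) - 1*10605 = 21071275755/79 - 10605 = 21070437960/79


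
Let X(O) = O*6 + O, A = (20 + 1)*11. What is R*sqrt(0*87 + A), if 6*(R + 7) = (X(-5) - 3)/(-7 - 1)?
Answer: -149*sqrt(231)/24 ≈ -94.359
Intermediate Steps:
A = 231 (A = 21*11 = 231)
X(O) = 7*O (X(O) = 6*O + O = 7*O)
R = -149/24 (R = -7 + ((7*(-5) - 3)/(-7 - 1))/6 = -7 + ((-35 - 3)/(-8))/6 = -7 + (-38*(-1/8))/6 = -7 + (1/6)*(19/4) = -7 + 19/24 = -149/24 ≈ -6.2083)
R*sqrt(0*87 + A) = -149*sqrt(0*87 + 231)/24 = -149*sqrt(0 + 231)/24 = -149*sqrt(231)/24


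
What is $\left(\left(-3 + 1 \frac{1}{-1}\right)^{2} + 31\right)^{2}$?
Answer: $2209$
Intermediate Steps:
$\left(\left(-3 + 1 \frac{1}{-1}\right)^{2} + 31\right)^{2} = \left(\left(-3 + 1 \left(-1\right)\right)^{2} + 31\right)^{2} = \left(\left(-3 - 1\right)^{2} + 31\right)^{2} = \left(\left(-4\right)^{2} + 31\right)^{2} = \left(16 + 31\right)^{2} = 47^{2} = 2209$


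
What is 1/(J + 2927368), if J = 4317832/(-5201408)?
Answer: 650176/1903303877039 ≈ 3.4160e-7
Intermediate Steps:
J = -539729/650176 (J = 4317832*(-1/5201408) = -539729/650176 ≈ -0.83013)
1/(J + 2927368) = 1/(-539729/650176 + 2927368) = 1/(1903303877039/650176) = 650176/1903303877039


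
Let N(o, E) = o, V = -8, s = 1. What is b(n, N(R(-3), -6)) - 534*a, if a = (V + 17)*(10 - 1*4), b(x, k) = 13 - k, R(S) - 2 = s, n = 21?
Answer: -28826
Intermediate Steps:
R(S) = 3 (R(S) = 2 + 1 = 3)
a = 54 (a = (-8 + 17)*(10 - 1*4) = 9*(10 - 4) = 9*6 = 54)
b(n, N(R(-3), -6)) - 534*a = (13 - 1*3) - 534*54 = (13 - 3) - 28836 = 10 - 28836 = -28826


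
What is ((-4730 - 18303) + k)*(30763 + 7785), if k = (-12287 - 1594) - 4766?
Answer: -1606680640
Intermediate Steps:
k = -18647 (k = -13881 - 4766 = -18647)
((-4730 - 18303) + k)*(30763 + 7785) = ((-4730 - 18303) - 18647)*(30763 + 7785) = (-23033 - 18647)*38548 = -41680*38548 = -1606680640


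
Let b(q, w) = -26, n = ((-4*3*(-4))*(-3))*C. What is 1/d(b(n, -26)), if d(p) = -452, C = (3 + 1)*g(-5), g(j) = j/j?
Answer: -1/452 ≈ -0.0022124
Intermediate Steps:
g(j) = 1
C = 4 (C = (3 + 1)*1 = 4*1 = 4)
n = -576 (n = ((-4*3*(-4))*(-3))*4 = (-12*(-4)*(-3))*4 = (48*(-3))*4 = -144*4 = -576)
1/d(b(n, -26)) = 1/(-452) = -1/452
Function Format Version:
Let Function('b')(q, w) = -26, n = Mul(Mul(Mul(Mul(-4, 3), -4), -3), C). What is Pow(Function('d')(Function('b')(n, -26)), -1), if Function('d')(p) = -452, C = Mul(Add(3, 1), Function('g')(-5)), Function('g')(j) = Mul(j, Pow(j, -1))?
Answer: Rational(-1, 452) ≈ -0.0022124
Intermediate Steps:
Function('g')(j) = 1
C = 4 (C = Mul(Add(3, 1), 1) = Mul(4, 1) = 4)
n = -576 (n = Mul(Mul(Mul(Mul(-4, 3), -4), -3), 4) = Mul(Mul(Mul(-12, -4), -3), 4) = Mul(Mul(48, -3), 4) = Mul(-144, 4) = -576)
Pow(Function('d')(Function('b')(n, -26)), -1) = Pow(-452, -1) = Rational(-1, 452)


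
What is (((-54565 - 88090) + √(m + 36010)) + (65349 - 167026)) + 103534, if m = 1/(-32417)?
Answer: -140798 + √37841536590473/32417 ≈ -1.4061e+5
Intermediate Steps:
m = -1/32417 ≈ -3.0848e-5
(((-54565 - 88090) + √(m + 36010)) + (65349 - 167026)) + 103534 = (((-54565 - 88090) + √(-1/32417 + 36010)) + (65349 - 167026)) + 103534 = ((-142655 + √(1167336169/32417)) - 101677) + 103534 = ((-142655 + √37841536590473/32417) - 101677) + 103534 = (-244332 + √37841536590473/32417) + 103534 = -140798 + √37841536590473/32417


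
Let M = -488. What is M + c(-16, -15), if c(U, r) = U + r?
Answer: -519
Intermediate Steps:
M + c(-16, -15) = -488 + (-16 - 15) = -488 - 31 = -519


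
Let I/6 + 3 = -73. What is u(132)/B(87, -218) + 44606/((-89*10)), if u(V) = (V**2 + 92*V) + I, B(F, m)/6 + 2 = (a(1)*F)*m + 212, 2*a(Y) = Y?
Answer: -208974859/4126485 ≈ -50.642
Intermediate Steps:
I = -456 (I = -18 + 6*(-73) = -18 - 438 = -456)
a(Y) = Y/2
B(F, m) = 1260 + 3*F*m (B(F, m) = -12 + 6*((((1/2)*1)*F)*m + 212) = -12 + 6*((F/2)*m + 212) = -12 + 6*(F*m/2 + 212) = -12 + 6*(212 + F*m/2) = -12 + (1272 + 3*F*m) = 1260 + 3*F*m)
u(V) = -456 + V**2 + 92*V (u(V) = (V**2 + 92*V) - 456 = -456 + V**2 + 92*V)
u(132)/B(87, -218) + 44606/((-89*10)) = (-456 + 132**2 + 92*132)/(1260 + 3*87*(-218)) + 44606/((-89*10)) = (-456 + 17424 + 12144)/(1260 - 56898) + 44606/(-890) = 29112/(-55638) + 44606*(-1/890) = 29112*(-1/55638) - 22303/445 = -4852/9273 - 22303/445 = -208974859/4126485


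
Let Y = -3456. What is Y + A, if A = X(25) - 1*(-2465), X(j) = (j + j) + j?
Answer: -916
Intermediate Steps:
X(j) = 3*j (X(j) = 2*j + j = 3*j)
A = 2540 (A = 3*25 - 1*(-2465) = 75 + 2465 = 2540)
Y + A = -3456 + 2540 = -916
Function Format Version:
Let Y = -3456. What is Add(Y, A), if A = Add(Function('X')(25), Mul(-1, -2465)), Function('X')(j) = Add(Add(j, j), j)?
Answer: -916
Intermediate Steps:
Function('X')(j) = Mul(3, j) (Function('X')(j) = Add(Mul(2, j), j) = Mul(3, j))
A = 2540 (A = Add(Mul(3, 25), Mul(-1, -2465)) = Add(75, 2465) = 2540)
Add(Y, A) = Add(-3456, 2540) = -916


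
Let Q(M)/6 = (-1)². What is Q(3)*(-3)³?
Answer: -162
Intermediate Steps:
Q(M) = 6 (Q(M) = 6*(-1)² = 6*1 = 6)
Q(3)*(-3)³ = 6*(-3)³ = 6*(-27) = -162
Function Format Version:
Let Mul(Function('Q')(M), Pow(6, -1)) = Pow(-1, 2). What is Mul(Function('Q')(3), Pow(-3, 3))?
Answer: -162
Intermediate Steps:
Function('Q')(M) = 6 (Function('Q')(M) = Mul(6, Pow(-1, 2)) = Mul(6, 1) = 6)
Mul(Function('Q')(3), Pow(-3, 3)) = Mul(6, Pow(-3, 3)) = Mul(6, -27) = -162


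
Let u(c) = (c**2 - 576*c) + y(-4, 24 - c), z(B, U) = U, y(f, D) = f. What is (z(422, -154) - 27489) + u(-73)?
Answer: 19730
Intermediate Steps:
u(c) = -4 + c**2 - 576*c (u(c) = (c**2 - 576*c) - 4 = -4 + c**2 - 576*c)
(z(422, -154) - 27489) + u(-73) = (-154 - 27489) + (-4 + (-73)**2 - 576*(-73)) = -27643 + (-4 + 5329 + 42048) = -27643 + 47373 = 19730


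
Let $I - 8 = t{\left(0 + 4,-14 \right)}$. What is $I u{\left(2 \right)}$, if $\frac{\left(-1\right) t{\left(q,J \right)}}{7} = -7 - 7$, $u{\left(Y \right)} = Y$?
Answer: $212$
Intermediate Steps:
$t{\left(q,J \right)} = 98$ ($t{\left(q,J \right)} = - 7 \left(-7 - 7\right) = \left(-7\right) \left(-14\right) = 98$)
$I = 106$ ($I = 8 + 98 = 106$)
$I u{\left(2 \right)} = 106 \cdot 2 = 212$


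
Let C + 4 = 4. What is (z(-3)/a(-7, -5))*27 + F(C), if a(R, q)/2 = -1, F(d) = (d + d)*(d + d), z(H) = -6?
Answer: 81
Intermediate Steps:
C = 0 (C = -4 + 4 = 0)
F(d) = 4*d**2 (F(d) = (2*d)*(2*d) = 4*d**2)
a(R, q) = -2 (a(R, q) = 2*(-1) = -2)
(z(-3)/a(-7, -5))*27 + F(C) = -6/(-2)*27 + 4*0**2 = -6*(-1/2)*27 + 4*0 = 3*27 + 0 = 81 + 0 = 81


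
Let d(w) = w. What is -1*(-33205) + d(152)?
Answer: 33357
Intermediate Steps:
-1*(-33205) + d(152) = -1*(-33205) + 152 = 33205 + 152 = 33357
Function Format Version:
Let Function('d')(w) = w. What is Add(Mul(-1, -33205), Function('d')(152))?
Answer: 33357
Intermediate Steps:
Add(Mul(-1, -33205), Function('d')(152)) = Add(Mul(-1, -33205), 152) = Add(33205, 152) = 33357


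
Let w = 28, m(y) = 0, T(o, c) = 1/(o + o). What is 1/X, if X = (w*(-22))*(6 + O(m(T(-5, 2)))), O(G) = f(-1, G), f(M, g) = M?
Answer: -1/3080 ≈ -0.00032468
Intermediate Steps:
T(o, c) = 1/(2*o)
O(G) = -1
X = -3080 (X = (28*(-22))*(6 - 1) = -616*5 = -3080)
1/X = 1/(-3080) = -1/3080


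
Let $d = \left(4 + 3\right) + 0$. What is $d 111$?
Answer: $777$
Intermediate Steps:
$d = 7$ ($d = 7 + 0 = 7$)
$d 111 = 7 \cdot 111 = 777$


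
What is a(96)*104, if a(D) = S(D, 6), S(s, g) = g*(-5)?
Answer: -3120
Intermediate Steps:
S(s, g) = -5*g
a(D) = -30 (a(D) = -5*6 = -30)
a(96)*104 = -30*104 = -3120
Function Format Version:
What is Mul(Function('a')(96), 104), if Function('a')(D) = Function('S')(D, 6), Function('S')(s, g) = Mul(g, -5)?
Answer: -3120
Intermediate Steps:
Function('S')(s, g) = Mul(-5, g)
Function('a')(D) = -30 (Function('a')(D) = Mul(-5, 6) = -30)
Mul(Function('a')(96), 104) = Mul(-30, 104) = -3120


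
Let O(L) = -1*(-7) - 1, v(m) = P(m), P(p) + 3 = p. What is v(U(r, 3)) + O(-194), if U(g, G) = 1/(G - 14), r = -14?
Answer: 32/11 ≈ 2.9091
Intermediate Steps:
P(p) = -3 + p
U(g, G) = 1/(-14 + G)
v(m) = -3 + m
O(L) = 6 (O(L) = 7 - 1 = 6)
v(U(r, 3)) + O(-194) = (-3 + 1/(-14 + 3)) + 6 = (-3 + 1/(-11)) + 6 = (-3 - 1/11) + 6 = -34/11 + 6 = 32/11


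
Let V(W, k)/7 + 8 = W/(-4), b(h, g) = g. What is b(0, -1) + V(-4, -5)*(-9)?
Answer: 440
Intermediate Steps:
V(W, k) = -56 - 7*W/4 (V(W, k) = -56 + 7*(W/(-4)) = -56 + 7*(W*(-¼)) = -56 + 7*(-W/4) = -56 - 7*W/4)
b(0, -1) + V(-4, -5)*(-9) = -1 + (-56 - 7/4*(-4))*(-9) = -1 + (-56 + 7)*(-9) = -1 - 49*(-9) = -1 + 441 = 440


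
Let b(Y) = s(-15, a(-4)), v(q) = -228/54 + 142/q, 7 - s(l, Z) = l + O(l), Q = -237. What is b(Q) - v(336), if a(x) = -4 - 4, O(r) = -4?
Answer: 15019/504 ≈ 29.800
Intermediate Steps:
a(x) = -8
s(l, Z) = 11 - l (s(l, Z) = 7 - (l - 4) = 7 - (-4 + l) = 7 + (4 - l) = 11 - l)
v(q) = -38/9 + 142/q (v(q) = -228*1/54 + 142/q = -38/9 + 142/q)
b(Y) = 26 (b(Y) = 11 - 1*(-15) = 11 + 15 = 26)
b(Q) - v(336) = 26 - (-38/9 + 142/336) = 26 - (-38/9 + 142*(1/336)) = 26 - (-38/9 + 71/168) = 26 - 1*(-1915/504) = 26 + 1915/504 = 15019/504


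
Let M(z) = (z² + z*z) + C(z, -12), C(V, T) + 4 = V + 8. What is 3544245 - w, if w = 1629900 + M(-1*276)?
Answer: 1762265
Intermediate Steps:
C(V, T) = 4 + V (C(V, T) = -4 + (V + 8) = -4 + (8 + V) = 4 + V)
M(z) = 4 + z + 2*z² (M(z) = (z² + z*z) + (4 + z) = (z² + z²) + (4 + z) = 2*z² + (4 + z) = 4 + z + 2*z²)
w = 1781980 (w = 1629900 + (4 - 1*276 + 2*(-1*276)²) = 1629900 + (4 - 276 + 2*(-276)²) = 1629900 + (4 - 276 + 2*76176) = 1629900 + (4 - 276 + 152352) = 1629900 + 152080 = 1781980)
3544245 - w = 3544245 - 1*1781980 = 3544245 - 1781980 = 1762265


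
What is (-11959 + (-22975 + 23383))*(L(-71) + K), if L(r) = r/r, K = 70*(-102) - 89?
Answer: 83490628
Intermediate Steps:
K = -7229 (K = -7140 - 89 = -7229)
L(r) = 1
(-11959 + (-22975 + 23383))*(L(-71) + K) = (-11959 + (-22975 + 23383))*(1 - 7229) = (-11959 + 408)*(-7228) = -11551*(-7228) = 83490628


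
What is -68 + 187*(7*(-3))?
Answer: -3995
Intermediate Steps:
-68 + 187*(7*(-3)) = -68 + 187*(-21) = -68 - 3927 = -3995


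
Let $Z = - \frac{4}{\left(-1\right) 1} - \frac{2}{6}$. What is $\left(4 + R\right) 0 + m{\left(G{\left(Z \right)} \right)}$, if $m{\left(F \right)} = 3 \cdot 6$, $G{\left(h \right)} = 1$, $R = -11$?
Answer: $18$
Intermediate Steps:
$Z = \frac{11}{3}$ ($Z = - \frac{4}{-1} - \frac{1}{3} = \left(-4\right) \left(-1\right) - \frac{1}{3} = 4 - \frac{1}{3} = \frac{11}{3} \approx 3.6667$)
$m{\left(F \right)} = 18$
$\left(4 + R\right) 0 + m{\left(G{\left(Z \right)} \right)} = \left(4 - 11\right) 0 + 18 = \left(-7\right) 0 + 18 = 0 + 18 = 18$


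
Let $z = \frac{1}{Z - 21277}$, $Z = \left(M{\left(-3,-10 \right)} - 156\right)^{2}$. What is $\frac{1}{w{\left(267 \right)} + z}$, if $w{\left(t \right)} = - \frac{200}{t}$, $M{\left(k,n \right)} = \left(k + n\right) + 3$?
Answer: $- \frac{558831}{418511} \approx -1.3353$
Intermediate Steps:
$M{\left(k,n \right)} = 3 + k + n$
$Z = 27556$ ($Z = \left(\left(3 - 3 - 10\right) - 156\right)^{2} = \left(-10 - 156\right)^{2} = \left(-166\right)^{2} = 27556$)
$z = \frac{1}{6279}$ ($z = \frac{1}{27556 - 21277} = \frac{1}{6279} \approx 0.00015926$)
$\frac{1}{w{\left(267 \right)} + z} = \frac{1}{- \frac{200}{267} + \frac{1}{6279}} = \frac{1}{- \frac{418511}{558831}} = - \frac{558831}{418511}$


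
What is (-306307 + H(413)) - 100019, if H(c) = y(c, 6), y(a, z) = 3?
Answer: -406323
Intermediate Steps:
H(c) = 3
(-306307 + H(413)) - 100019 = (-306307 + 3) - 100019 = -306304 - 100019 = -406323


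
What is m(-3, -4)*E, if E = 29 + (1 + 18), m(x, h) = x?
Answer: -144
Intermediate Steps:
E = 48 (E = 29 + 19 = 48)
m(-3, -4)*E = -3*48 = -144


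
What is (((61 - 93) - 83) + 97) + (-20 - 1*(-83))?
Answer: 45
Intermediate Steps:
(((61 - 93) - 83) + 97) + (-20 - 1*(-83)) = ((-32 - 83) + 97) + (-20 + 83) = (-115 + 97) + 63 = -18 + 63 = 45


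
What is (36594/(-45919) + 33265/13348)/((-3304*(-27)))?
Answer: 22107209/1163361171168 ≈ 1.9003e-5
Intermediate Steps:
(36594/(-45919) + 33265/13348)/((-3304*(-27))) = (36594*(-1/45919) + 33265*(1/13348))/89208 = (-36594/45919 + 33265/13348)*(1/89208) = (22107209/13040996)*(1/89208) = 22107209/1163361171168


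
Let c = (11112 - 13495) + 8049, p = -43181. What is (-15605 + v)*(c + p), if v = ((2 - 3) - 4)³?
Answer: 590110950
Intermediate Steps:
c = 5666 (c = -2383 + 8049 = 5666)
v = -125 (v = (-1 - 4)³ = (-5)³ = -125)
(-15605 + v)*(c + p) = (-15605 - 125)*(5666 - 43181) = -15730*(-37515) = 590110950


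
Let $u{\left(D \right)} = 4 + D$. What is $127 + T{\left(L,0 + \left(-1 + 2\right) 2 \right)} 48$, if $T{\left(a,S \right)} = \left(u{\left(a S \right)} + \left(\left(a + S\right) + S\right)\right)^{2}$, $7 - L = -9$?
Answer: $150655$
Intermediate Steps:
$L = 16$ ($L = 7 - -9 = 7 + 9 = 16$)
$T{\left(a,S \right)} = \left(4 + a + 2 S + S a\right)^{2}$ ($T{\left(a,S \right)} = \left(\left(4 + a S\right) + \left(\left(a + S\right) + S\right)\right)^{2} = \left(\left(4 + S a\right) + \left(\left(S + a\right) + S\right)\right)^{2} = \left(\left(4 + S a\right) + \left(a + 2 S\right)\right)^{2} = \left(4 + a + 2 S + S a\right)^{2}$)
$127 + T{\left(L,0 + \left(-1 + 2\right) 2 \right)} 48 = 127 + \left(4 + 16 + 2 \left(0 + \left(-1 + 2\right) 2\right) + \left(0 + \left(-1 + 2\right) 2\right) 16\right)^{2} \cdot 48 = 127 + \left(4 + 16 + 2 \left(0 + 1 \cdot 2\right) + \left(0 + 1 \cdot 2\right) 16\right)^{2} \cdot 48 = 127 + \left(4 + 16 + 2 \left(0 + 2\right) + \left(0 + 2\right) 16\right)^{2} \cdot 48 = 127 + \left(4 + 16 + 2 \cdot 2 + 2 \cdot 16\right)^{2} \cdot 48 = 127 + \left(4 + 16 + 4 + 32\right)^{2} \cdot 48 = 127 + 56^{2} \cdot 48 = 127 + 3136 \cdot 48 = 127 + 150528 = 150655$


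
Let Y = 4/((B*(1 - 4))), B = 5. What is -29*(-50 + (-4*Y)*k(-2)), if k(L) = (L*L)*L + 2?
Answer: 8178/5 ≈ 1635.6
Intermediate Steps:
Y = -4/15 (Y = 4/((5*(1 - 4))) = 4/((5*(-3))) = 4/(-15) = 4*(-1/15) = -4/15 ≈ -0.26667)
k(L) = 2 + L**3 (k(L) = L**2*L + 2 = L**3 + 2 = 2 + L**3)
-29*(-50 + (-4*Y)*k(-2)) = -29*(-50 + (-4*(-4/15))*(2 + (-2)**3)) = -29*(-50 + 16*(2 - 8)/15) = -29*(-50 + (16/15)*(-6)) = -29*(-50 - 32/5) = -29*(-282/5) = 8178/5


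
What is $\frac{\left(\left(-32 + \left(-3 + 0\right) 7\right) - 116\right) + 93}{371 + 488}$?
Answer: $- \frac{76}{859} \approx -0.088475$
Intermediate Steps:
$\frac{\left(\left(-32 + \left(-3 + 0\right) 7\right) - 116\right) + 93}{371 + 488} = \frac{\left(\left(-32 - 21\right) - 116\right) + 93}{859} = \left(\left(\left(-32 - 21\right) - 116\right) + 93\right) \frac{1}{859} = \left(\left(-53 - 116\right) + 93\right) \frac{1}{859} = \left(-169 + 93\right) \frac{1}{859} = \left(-76\right) \frac{1}{859} = - \frac{76}{859}$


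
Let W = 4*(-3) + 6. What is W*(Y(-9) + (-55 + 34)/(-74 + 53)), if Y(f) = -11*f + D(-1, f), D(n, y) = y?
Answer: -546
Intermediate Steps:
W = -6 (W = -12 + 6 = -6)
Y(f) = -10*f (Y(f) = -11*f + f = -10*f)
W*(Y(-9) + (-55 + 34)/(-74 + 53)) = -6*(-10*(-9) + (-55 + 34)/(-74 + 53)) = -6*(90 - 21/(-21)) = -6*(90 - 21*(-1/21)) = -6*(90 + 1) = -6*91 = -546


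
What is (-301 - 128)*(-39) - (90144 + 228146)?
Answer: -301559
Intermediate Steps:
(-301 - 128)*(-39) - (90144 + 228146) = -429*(-39) - 1*318290 = 16731 - 318290 = -301559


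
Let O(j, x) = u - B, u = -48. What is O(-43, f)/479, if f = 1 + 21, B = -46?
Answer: -2/479 ≈ -0.0041754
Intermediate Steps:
f = 22
O(j, x) = -2 (O(j, x) = -48 - 1*(-46) = -48 + 46 = -2)
O(-43, f)/479 = -2/479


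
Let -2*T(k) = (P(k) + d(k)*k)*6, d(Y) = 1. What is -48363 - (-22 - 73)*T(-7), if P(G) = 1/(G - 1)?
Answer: -370659/8 ≈ -46332.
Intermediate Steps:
P(G) = 1/(-1 + G)
T(k) = -3*k - 3/(-1 + k) (T(k) = -(1/(-1 + k) + 1*k)*6/2 = -(1/(-1 + k) + k)*6/2 = -(k + 1/(-1 + k))*6/2 = -(6*k + 6/(-1 + k))/2 = -3*k - 3/(-1 + k))
-48363 - (-22 - 73)*T(-7) = -48363 - (-22 - 73)*3*(-1 - 1*(-7)*(-1 - 7))/(-1 - 7) = -48363 - (-95)*3*(-1 - 1*(-7)*(-8))/(-8) = -48363 - (-95)*3*(-⅛)*(-1 - 56) = -48363 - (-95)*3*(-⅛)*(-57) = -48363 - (-95)*171/8 = -48363 - 1*(-16245/8) = -48363 + 16245/8 = -370659/8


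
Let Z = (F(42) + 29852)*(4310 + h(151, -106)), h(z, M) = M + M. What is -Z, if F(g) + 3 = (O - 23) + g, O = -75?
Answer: -122091714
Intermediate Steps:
h(z, M) = 2*M
F(g) = -101 + g (F(g) = -3 + ((-75 - 23) + g) = -3 + (-98 + g) = -101 + g)
Z = 122091714 (Z = ((-101 + 42) + 29852)*(4310 + 2*(-106)) = (-59 + 29852)*(4310 - 212) = 29793*4098 = 122091714)
-Z = -1*122091714 = -122091714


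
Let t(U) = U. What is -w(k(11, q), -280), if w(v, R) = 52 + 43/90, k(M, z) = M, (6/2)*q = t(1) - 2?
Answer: -4723/90 ≈ -52.478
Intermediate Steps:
q = -⅓ (q = (1 - 2)/3 = (⅓)*(-1) = -⅓ ≈ -0.33333)
w(v, R) = 4723/90 (w(v, R) = 52 + 43*(1/90) = 52 + 43/90 = 4723/90)
-w(k(11, q), -280) = -1*4723/90 = -4723/90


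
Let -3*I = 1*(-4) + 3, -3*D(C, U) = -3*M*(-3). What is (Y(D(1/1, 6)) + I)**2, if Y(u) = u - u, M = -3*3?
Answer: 1/9 ≈ 0.11111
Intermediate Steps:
M = -9
D(C, U) = 27 (D(C, U) = -(-3*(-9))*(-3)/3 = -9*(-3) = -1/3*(-81) = 27)
I = 1/3 (I = -(1*(-4) + 3)/3 = -(-4 + 3)/3 = -1/3*(-1) = 1/3 ≈ 0.33333)
Y(u) = 0
(Y(D(1/1, 6)) + I)**2 = (0 + 1/3)**2 = (1/3)**2 = 1/9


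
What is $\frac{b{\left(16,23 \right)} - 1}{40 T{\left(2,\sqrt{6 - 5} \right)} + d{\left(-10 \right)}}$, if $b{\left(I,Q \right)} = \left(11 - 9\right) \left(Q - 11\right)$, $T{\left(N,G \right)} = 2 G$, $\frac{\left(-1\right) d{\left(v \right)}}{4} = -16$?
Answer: $\frac{23}{144} \approx 0.15972$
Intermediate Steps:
$d{\left(v \right)} = 64$ ($d{\left(v \right)} = \left(-4\right) \left(-16\right) = 64$)
$b{\left(I,Q \right)} = -22 + 2 Q$ ($b{\left(I,Q \right)} = 2 \left(-11 + Q\right) = -22 + 2 Q$)
$\frac{b{\left(16,23 \right)} - 1}{40 T{\left(2,\sqrt{6 - 5} \right)} + d{\left(-10 \right)}} = \frac{\left(-22 + 2 \cdot 23\right) - 1}{40 \cdot 2 \sqrt{6 - 5} + 64} = \frac{\left(-22 + 46\right) - 1}{40 \cdot 2 \sqrt{1} + 64} = \frac{24 - 1}{40 \cdot 2 \cdot 1 + 64} = \frac{23}{40 \cdot 2 + 64} = \frac{23}{80 + 64} = \frac{23}{144}$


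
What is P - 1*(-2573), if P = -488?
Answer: 2085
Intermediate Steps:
P - 1*(-2573) = -488 - 1*(-2573) = -488 + 2573 = 2085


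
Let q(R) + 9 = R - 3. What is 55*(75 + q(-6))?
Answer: 3135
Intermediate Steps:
q(R) = -12 + R (q(R) = -9 + (R - 3) = -9 + (-3 + R) = -12 + R)
55*(75 + q(-6)) = 55*(75 + (-12 - 6)) = 55*(75 - 18) = 55*57 = 3135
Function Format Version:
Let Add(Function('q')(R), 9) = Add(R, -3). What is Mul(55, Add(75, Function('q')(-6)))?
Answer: 3135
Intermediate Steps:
Function('q')(R) = Add(-12, R) (Function('q')(R) = Add(-9, Add(R, -3)) = Add(-9, Add(-3, R)) = Add(-12, R))
Mul(55, Add(75, Function('q')(-6))) = Mul(55, Add(75, Add(-12, -6))) = Mul(55, Add(75, -18)) = Mul(55, 57) = 3135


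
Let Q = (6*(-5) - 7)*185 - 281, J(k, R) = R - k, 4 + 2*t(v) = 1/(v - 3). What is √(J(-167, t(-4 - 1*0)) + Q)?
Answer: I*√1364370/14 ≈ 83.433*I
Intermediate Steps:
t(v) = -2 + 1/(2*(-3 + v)) (t(v) = -2 + 1/(2*(v - 3)) = -2 + 1/(2*(-3 + v)))
Q = -7126 (Q = (-30 - 7)*185 - 281 = -37*185 - 281 = -6845 - 281 = -7126)
√(J(-167, t(-4 - 1*0)) + Q) = √(((13 - 4*(-4 - 1*0))/(2*(-3 + (-4 - 1*0))) - 1*(-167)) - 7126) = √(((13 - 4*(-4 + 0))/(2*(-3 + (-4 + 0))) + 167) - 7126) = √(((13 - 4*(-4))/(2*(-3 - 4)) + 167) - 7126) = √(((½)*(13 + 16)/(-7) + 167) - 7126) = √(((½)*(-⅐)*29 + 167) - 7126) = √((-29/14 + 167) - 7126) = √(2309/14 - 7126) = √(-97455/14) = I*√1364370/14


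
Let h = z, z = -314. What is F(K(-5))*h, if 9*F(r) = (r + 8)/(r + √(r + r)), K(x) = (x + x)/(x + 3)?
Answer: -4082/27 + 4082*√10/135 ≈ -55.567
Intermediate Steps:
K(x) = 2*x/(3 + x) (K(x) = (2*x)/(3 + x) = 2*x/(3 + x))
F(r) = (8 + r)/(9*(r + √2*√r)) (F(r) = ((r + 8)/(r + √(r + r)))/9 = ((8 + r)/(r + √(2*r)))/9 = ((8 + r)/(r + √2*√r))/9 = (8 + r)/(9*(r + √2*√r)))
h = -314
F(K(-5))*h = ((8 + 2*(-5)/(3 - 5))/(9*(2*(-5)/(3 - 5) + √2*√(2*(-5)/(3 - 5)))))*(-314) = ((8 + 2*(-5)/(-2))/(9*(2*(-5)/(-2) + √2*√(2*(-5)/(-2)))))*(-314) = ((8 + 2*(-5)*(-½))/(9*(2*(-5)*(-½) + √2*√(2*(-5)*(-½)))))*(-314) = ((8 + 5)/(9*(5 + √2*√5)))*(-314) = ((⅑)*13/(5 + √10))*(-314) = (13/(9*(5 + √10)))*(-314) = -4082/(9*(5 + √10))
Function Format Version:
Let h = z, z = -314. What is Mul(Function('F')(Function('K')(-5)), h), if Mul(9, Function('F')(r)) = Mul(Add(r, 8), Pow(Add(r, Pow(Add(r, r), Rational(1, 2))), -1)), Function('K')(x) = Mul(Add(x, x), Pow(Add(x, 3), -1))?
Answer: Add(Rational(-4082, 27), Mul(Rational(4082, 135), Pow(10, Rational(1, 2)))) ≈ -55.567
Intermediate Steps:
Function('K')(x) = Mul(2, x, Pow(Add(3, x), -1)) (Function('K')(x) = Mul(Mul(2, x), Pow(Add(3, x), -1)) = Mul(2, x, Pow(Add(3, x), -1)))
Function('F')(r) = Mul(Rational(1, 9), Pow(Add(r, Mul(Pow(2, Rational(1, 2)), Pow(r, Rational(1, 2)))), -1), Add(8, r)) (Function('F')(r) = Mul(Rational(1, 9), Mul(Add(r, 8), Pow(Add(r, Pow(Add(r, r), Rational(1, 2))), -1))) = Mul(Rational(1, 9), Mul(Add(8, r), Pow(Add(r, Pow(Mul(2, r), Rational(1, 2))), -1))) = Mul(Rational(1, 9), Mul(Add(8, r), Pow(Add(r, Mul(Pow(2, Rational(1, 2)), Pow(r, Rational(1, 2)))), -1))) = Mul(Rational(1, 9), Mul(Pow(Add(r, Mul(Pow(2, Rational(1, 2)), Pow(r, Rational(1, 2)))), -1), Add(8, r))) = Mul(Rational(1, 9), Pow(Add(r, Mul(Pow(2, Rational(1, 2)), Pow(r, Rational(1, 2)))), -1), Add(8, r)))
h = -314
Mul(Function('F')(Function('K')(-5)), h) = Mul(Mul(Rational(1, 9), Pow(Add(Mul(2, -5, Pow(Add(3, -5), -1)), Mul(Pow(2, Rational(1, 2)), Pow(Mul(2, -5, Pow(Add(3, -5), -1)), Rational(1, 2)))), -1), Add(8, Mul(2, -5, Pow(Add(3, -5), -1)))), -314) = Mul(Mul(Rational(1, 9), Pow(Add(Mul(2, -5, Pow(-2, -1)), Mul(Pow(2, Rational(1, 2)), Pow(Mul(2, -5, Pow(-2, -1)), Rational(1, 2)))), -1), Add(8, Mul(2, -5, Pow(-2, -1)))), -314) = Mul(Mul(Rational(1, 9), Pow(Add(Mul(2, -5, Rational(-1, 2)), Mul(Pow(2, Rational(1, 2)), Pow(Mul(2, -5, Rational(-1, 2)), Rational(1, 2)))), -1), Add(8, Mul(2, -5, Rational(-1, 2)))), -314) = Mul(Mul(Rational(1, 9), Pow(Add(5, Mul(Pow(2, Rational(1, 2)), Pow(5, Rational(1, 2)))), -1), Add(8, 5)), -314) = Mul(Mul(Rational(1, 9), Pow(Add(5, Pow(10, Rational(1, 2))), -1), 13), -314) = Mul(Mul(Rational(13, 9), Pow(Add(5, Pow(10, Rational(1, 2))), -1)), -314) = Mul(Rational(-4082, 9), Pow(Add(5, Pow(10, Rational(1, 2))), -1))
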